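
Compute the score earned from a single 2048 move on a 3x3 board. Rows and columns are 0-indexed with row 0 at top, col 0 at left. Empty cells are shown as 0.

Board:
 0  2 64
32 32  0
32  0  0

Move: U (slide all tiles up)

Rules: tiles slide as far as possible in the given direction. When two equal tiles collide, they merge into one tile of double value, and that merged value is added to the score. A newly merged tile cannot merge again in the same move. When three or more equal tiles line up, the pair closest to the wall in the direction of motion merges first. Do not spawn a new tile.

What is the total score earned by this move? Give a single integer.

Answer: 64

Derivation:
Slide up:
col 0: [0, 32, 32] -> [64, 0, 0]  score +64 (running 64)
col 1: [2, 32, 0] -> [2, 32, 0]  score +0 (running 64)
col 2: [64, 0, 0] -> [64, 0, 0]  score +0 (running 64)
Board after move:
64  2 64
 0 32  0
 0  0  0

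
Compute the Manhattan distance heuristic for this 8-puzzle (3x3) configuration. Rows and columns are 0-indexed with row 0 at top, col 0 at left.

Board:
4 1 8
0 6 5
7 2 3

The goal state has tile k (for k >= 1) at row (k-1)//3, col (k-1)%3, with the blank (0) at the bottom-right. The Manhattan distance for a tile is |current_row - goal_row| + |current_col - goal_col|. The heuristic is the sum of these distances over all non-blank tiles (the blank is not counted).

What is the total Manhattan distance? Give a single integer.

Answer: 11

Derivation:
Tile 4: (0,0)->(1,0) = 1
Tile 1: (0,1)->(0,0) = 1
Tile 8: (0,2)->(2,1) = 3
Tile 6: (1,1)->(1,2) = 1
Tile 5: (1,2)->(1,1) = 1
Tile 7: (2,0)->(2,0) = 0
Tile 2: (2,1)->(0,1) = 2
Tile 3: (2,2)->(0,2) = 2
Sum: 1 + 1 + 3 + 1 + 1 + 0 + 2 + 2 = 11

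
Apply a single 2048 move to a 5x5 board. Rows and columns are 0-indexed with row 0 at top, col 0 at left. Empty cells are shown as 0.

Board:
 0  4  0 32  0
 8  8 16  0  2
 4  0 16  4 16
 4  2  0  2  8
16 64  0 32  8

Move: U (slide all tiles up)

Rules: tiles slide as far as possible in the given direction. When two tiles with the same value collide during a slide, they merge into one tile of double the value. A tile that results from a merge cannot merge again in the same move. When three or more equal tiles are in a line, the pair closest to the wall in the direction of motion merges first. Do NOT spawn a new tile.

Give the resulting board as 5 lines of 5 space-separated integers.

Answer:  8  4 32 32  2
 8  8  0  4 16
16  2  0  2 16
 0 64  0 32  0
 0  0  0  0  0

Derivation:
Slide up:
col 0: [0, 8, 4, 4, 16] -> [8, 8, 16, 0, 0]
col 1: [4, 8, 0, 2, 64] -> [4, 8, 2, 64, 0]
col 2: [0, 16, 16, 0, 0] -> [32, 0, 0, 0, 0]
col 3: [32, 0, 4, 2, 32] -> [32, 4, 2, 32, 0]
col 4: [0, 2, 16, 8, 8] -> [2, 16, 16, 0, 0]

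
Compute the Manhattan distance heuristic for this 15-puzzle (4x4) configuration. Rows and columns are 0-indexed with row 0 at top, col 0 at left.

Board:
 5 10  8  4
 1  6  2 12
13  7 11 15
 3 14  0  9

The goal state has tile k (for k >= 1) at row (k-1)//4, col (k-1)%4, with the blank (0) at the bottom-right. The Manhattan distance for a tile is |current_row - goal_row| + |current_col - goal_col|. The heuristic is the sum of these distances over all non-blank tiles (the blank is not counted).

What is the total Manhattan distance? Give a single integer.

Answer: 23

Derivation:
Tile 5: at (0,0), goal (1,0), distance |0-1|+|0-0| = 1
Tile 10: at (0,1), goal (2,1), distance |0-2|+|1-1| = 2
Tile 8: at (0,2), goal (1,3), distance |0-1|+|2-3| = 2
Tile 4: at (0,3), goal (0,3), distance |0-0|+|3-3| = 0
Tile 1: at (1,0), goal (0,0), distance |1-0|+|0-0| = 1
Tile 6: at (1,1), goal (1,1), distance |1-1|+|1-1| = 0
Tile 2: at (1,2), goal (0,1), distance |1-0|+|2-1| = 2
Tile 12: at (1,3), goal (2,3), distance |1-2|+|3-3| = 1
Tile 13: at (2,0), goal (3,0), distance |2-3|+|0-0| = 1
Tile 7: at (2,1), goal (1,2), distance |2-1|+|1-2| = 2
Tile 11: at (2,2), goal (2,2), distance |2-2|+|2-2| = 0
Tile 15: at (2,3), goal (3,2), distance |2-3|+|3-2| = 2
Tile 3: at (3,0), goal (0,2), distance |3-0|+|0-2| = 5
Tile 14: at (3,1), goal (3,1), distance |3-3|+|1-1| = 0
Tile 9: at (3,3), goal (2,0), distance |3-2|+|3-0| = 4
Sum: 1 + 2 + 2 + 0 + 1 + 0 + 2 + 1 + 1 + 2 + 0 + 2 + 5 + 0 + 4 = 23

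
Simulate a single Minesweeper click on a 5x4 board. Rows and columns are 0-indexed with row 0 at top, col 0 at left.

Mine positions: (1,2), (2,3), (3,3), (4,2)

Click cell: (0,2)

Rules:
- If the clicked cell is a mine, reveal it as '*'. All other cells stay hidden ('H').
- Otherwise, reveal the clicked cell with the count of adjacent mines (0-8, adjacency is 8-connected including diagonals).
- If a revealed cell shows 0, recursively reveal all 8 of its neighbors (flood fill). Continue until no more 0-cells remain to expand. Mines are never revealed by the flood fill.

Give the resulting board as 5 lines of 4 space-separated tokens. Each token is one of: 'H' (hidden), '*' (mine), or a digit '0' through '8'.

H H 1 H
H H H H
H H H H
H H H H
H H H H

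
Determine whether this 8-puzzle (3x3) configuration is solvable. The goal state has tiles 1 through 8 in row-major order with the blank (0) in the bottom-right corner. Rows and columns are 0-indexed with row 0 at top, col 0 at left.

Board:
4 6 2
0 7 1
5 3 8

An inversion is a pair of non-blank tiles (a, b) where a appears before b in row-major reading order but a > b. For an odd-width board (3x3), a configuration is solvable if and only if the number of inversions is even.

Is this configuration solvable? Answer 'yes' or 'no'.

Inversions (pairs i<j in row-major order where tile[i] > tile[j] > 0): 12
12 is even, so the puzzle is solvable.

Answer: yes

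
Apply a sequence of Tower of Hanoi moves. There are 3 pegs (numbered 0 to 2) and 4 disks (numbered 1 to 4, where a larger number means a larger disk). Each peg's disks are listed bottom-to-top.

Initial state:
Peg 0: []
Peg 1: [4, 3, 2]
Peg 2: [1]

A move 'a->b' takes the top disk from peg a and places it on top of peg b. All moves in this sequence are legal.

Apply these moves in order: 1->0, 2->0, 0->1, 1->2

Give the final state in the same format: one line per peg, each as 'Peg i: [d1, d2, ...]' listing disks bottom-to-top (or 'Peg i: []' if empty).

Answer: Peg 0: [2]
Peg 1: [4, 3]
Peg 2: [1]

Derivation:
After move 1 (1->0):
Peg 0: [2]
Peg 1: [4, 3]
Peg 2: [1]

After move 2 (2->0):
Peg 0: [2, 1]
Peg 1: [4, 3]
Peg 2: []

After move 3 (0->1):
Peg 0: [2]
Peg 1: [4, 3, 1]
Peg 2: []

After move 4 (1->2):
Peg 0: [2]
Peg 1: [4, 3]
Peg 2: [1]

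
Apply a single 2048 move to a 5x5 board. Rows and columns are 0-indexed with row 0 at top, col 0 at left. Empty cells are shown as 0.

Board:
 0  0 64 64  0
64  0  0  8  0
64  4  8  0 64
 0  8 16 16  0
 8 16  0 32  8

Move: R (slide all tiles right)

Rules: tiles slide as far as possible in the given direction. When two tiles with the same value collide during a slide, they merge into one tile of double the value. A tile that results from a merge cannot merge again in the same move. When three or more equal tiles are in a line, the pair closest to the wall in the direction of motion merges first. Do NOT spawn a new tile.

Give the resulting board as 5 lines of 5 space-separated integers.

Slide right:
row 0: [0, 0, 64, 64, 0] -> [0, 0, 0, 0, 128]
row 1: [64, 0, 0, 8, 0] -> [0, 0, 0, 64, 8]
row 2: [64, 4, 8, 0, 64] -> [0, 64, 4, 8, 64]
row 3: [0, 8, 16, 16, 0] -> [0, 0, 0, 8, 32]
row 4: [8, 16, 0, 32, 8] -> [0, 8, 16, 32, 8]

Answer:   0   0   0   0 128
  0   0   0  64   8
  0  64   4   8  64
  0   0   0   8  32
  0   8  16  32   8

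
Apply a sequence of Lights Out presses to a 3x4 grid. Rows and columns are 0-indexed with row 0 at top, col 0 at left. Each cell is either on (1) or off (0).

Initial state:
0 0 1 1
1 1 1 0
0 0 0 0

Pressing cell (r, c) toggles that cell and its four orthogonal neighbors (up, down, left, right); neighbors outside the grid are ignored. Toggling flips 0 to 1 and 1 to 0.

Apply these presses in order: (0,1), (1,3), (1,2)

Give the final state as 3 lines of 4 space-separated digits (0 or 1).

After press 1 at (0,1):
1 1 0 1
1 0 1 0
0 0 0 0

After press 2 at (1,3):
1 1 0 0
1 0 0 1
0 0 0 1

After press 3 at (1,2):
1 1 1 0
1 1 1 0
0 0 1 1

Answer: 1 1 1 0
1 1 1 0
0 0 1 1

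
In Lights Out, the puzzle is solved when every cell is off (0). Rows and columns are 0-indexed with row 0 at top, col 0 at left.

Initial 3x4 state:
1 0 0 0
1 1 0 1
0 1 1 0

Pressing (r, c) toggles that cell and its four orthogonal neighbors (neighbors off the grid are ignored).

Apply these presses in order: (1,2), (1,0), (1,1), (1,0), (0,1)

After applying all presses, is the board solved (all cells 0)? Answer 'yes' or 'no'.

Answer: yes

Derivation:
After press 1 at (1,2):
1 0 1 0
1 0 1 0
0 1 0 0

After press 2 at (1,0):
0 0 1 0
0 1 1 0
1 1 0 0

After press 3 at (1,1):
0 1 1 0
1 0 0 0
1 0 0 0

After press 4 at (1,0):
1 1 1 0
0 1 0 0
0 0 0 0

After press 5 at (0,1):
0 0 0 0
0 0 0 0
0 0 0 0

Lights still on: 0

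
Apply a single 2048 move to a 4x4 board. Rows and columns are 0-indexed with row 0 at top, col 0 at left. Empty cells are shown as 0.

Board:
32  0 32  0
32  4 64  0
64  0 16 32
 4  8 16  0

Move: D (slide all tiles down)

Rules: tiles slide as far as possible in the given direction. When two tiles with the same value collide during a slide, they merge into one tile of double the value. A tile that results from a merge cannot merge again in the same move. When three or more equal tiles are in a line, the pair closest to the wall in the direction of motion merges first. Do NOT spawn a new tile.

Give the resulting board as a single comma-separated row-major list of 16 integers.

Slide down:
col 0: [32, 32, 64, 4] -> [0, 64, 64, 4]
col 1: [0, 4, 0, 8] -> [0, 0, 4, 8]
col 2: [32, 64, 16, 16] -> [0, 32, 64, 32]
col 3: [0, 0, 32, 0] -> [0, 0, 0, 32]

Answer: 0, 0, 0, 0, 64, 0, 32, 0, 64, 4, 64, 0, 4, 8, 32, 32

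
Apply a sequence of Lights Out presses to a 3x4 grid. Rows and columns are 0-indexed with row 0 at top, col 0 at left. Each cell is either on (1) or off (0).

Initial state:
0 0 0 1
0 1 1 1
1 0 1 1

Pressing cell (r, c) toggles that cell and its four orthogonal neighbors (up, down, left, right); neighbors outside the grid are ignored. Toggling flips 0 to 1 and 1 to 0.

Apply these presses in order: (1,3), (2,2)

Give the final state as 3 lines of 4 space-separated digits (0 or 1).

After press 1 at (1,3):
0 0 0 0
0 1 0 0
1 0 1 0

After press 2 at (2,2):
0 0 0 0
0 1 1 0
1 1 0 1

Answer: 0 0 0 0
0 1 1 0
1 1 0 1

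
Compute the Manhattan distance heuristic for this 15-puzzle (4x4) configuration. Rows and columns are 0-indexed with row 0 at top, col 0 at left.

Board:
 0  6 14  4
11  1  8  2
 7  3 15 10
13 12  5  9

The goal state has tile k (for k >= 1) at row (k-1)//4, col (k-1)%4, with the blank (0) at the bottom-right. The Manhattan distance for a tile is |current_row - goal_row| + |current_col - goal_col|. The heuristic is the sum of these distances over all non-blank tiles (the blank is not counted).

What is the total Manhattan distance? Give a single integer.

Tile 6: (0,1)->(1,1) = 1
Tile 14: (0,2)->(3,1) = 4
Tile 4: (0,3)->(0,3) = 0
Tile 11: (1,0)->(2,2) = 3
Tile 1: (1,1)->(0,0) = 2
Tile 8: (1,2)->(1,3) = 1
Tile 2: (1,3)->(0,1) = 3
Tile 7: (2,0)->(1,2) = 3
Tile 3: (2,1)->(0,2) = 3
Tile 15: (2,2)->(3,2) = 1
Tile 10: (2,3)->(2,1) = 2
Tile 13: (3,0)->(3,0) = 0
Tile 12: (3,1)->(2,3) = 3
Tile 5: (3,2)->(1,0) = 4
Tile 9: (3,3)->(2,0) = 4
Sum: 1 + 4 + 0 + 3 + 2 + 1 + 3 + 3 + 3 + 1 + 2 + 0 + 3 + 4 + 4 = 34

Answer: 34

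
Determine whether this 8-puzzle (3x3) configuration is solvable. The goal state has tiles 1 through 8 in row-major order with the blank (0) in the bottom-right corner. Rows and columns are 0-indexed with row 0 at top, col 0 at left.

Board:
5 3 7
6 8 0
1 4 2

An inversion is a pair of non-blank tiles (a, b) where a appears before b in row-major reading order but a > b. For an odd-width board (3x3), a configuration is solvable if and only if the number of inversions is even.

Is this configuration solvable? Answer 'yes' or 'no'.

Answer: no

Derivation:
Inversions (pairs i<j in row-major order where tile[i] > tile[j] > 0): 17
17 is odd, so the puzzle is not solvable.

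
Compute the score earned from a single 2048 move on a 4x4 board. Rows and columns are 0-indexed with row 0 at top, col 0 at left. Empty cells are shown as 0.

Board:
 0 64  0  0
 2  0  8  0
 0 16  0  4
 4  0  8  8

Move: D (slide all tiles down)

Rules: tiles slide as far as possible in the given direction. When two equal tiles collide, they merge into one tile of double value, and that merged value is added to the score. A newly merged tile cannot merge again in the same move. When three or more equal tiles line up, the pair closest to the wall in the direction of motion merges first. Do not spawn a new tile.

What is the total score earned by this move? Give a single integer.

Answer: 16

Derivation:
Slide down:
col 0: [0, 2, 0, 4] -> [0, 0, 2, 4]  score +0 (running 0)
col 1: [64, 0, 16, 0] -> [0, 0, 64, 16]  score +0 (running 0)
col 2: [0, 8, 0, 8] -> [0, 0, 0, 16]  score +16 (running 16)
col 3: [0, 0, 4, 8] -> [0, 0, 4, 8]  score +0 (running 16)
Board after move:
 0  0  0  0
 0  0  0  0
 2 64  0  4
 4 16 16  8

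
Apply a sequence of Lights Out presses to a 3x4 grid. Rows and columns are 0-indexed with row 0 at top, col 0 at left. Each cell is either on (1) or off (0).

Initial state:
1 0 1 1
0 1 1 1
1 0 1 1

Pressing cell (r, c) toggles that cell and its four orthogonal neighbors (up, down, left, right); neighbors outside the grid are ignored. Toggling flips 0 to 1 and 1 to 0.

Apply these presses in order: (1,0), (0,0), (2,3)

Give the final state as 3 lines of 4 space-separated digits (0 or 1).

After press 1 at (1,0):
0 0 1 1
1 0 1 1
0 0 1 1

After press 2 at (0,0):
1 1 1 1
0 0 1 1
0 0 1 1

After press 3 at (2,3):
1 1 1 1
0 0 1 0
0 0 0 0

Answer: 1 1 1 1
0 0 1 0
0 0 0 0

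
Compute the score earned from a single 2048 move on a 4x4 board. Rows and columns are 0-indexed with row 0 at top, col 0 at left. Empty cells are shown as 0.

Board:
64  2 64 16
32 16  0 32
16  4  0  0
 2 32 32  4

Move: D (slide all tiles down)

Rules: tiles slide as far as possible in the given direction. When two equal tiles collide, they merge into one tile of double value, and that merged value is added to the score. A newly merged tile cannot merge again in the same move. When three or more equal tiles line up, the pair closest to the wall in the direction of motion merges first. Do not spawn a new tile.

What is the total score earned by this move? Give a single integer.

Slide down:
col 0: [64, 32, 16, 2] -> [64, 32, 16, 2]  score +0 (running 0)
col 1: [2, 16, 4, 32] -> [2, 16, 4, 32]  score +0 (running 0)
col 2: [64, 0, 0, 32] -> [0, 0, 64, 32]  score +0 (running 0)
col 3: [16, 32, 0, 4] -> [0, 16, 32, 4]  score +0 (running 0)
Board after move:
64  2  0  0
32 16  0 16
16  4 64 32
 2 32 32  4

Answer: 0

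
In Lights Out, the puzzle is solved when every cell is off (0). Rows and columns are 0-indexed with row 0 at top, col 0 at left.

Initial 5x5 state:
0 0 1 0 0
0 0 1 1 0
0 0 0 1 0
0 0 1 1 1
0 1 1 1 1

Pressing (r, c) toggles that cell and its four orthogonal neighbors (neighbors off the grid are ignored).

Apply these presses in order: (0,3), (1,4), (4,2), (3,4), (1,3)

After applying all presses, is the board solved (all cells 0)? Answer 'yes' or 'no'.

After press 1 at (0,3):
0 0 0 1 1
0 0 1 0 0
0 0 0 1 0
0 0 1 1 1
0 1 1 1 1

After press 2 at (1,4):
0 0 0 1 0
0 0 1 1 1
0 0 0 1 1
0 0 1 1 1
0 1 1 1 1

After press 3 at (4,2):
0 0 0 1 0
0 0 1 1 1
0 0 0 1 1
0 0 0 1 1
0 0 0 0 1

After press 4 at (3,4):
0 0 0 1 0
0 0 1 1 1
0 0 0 1 0
0 0 0 0 0
0 0 0 0 0

After press 5 at (1,3):
0 0 0 0 0
0 0 0 0 0
0 0 0 0 0
0 0 0 0 0
0 0 0 0 0

Lights still on: 0

Answer: yes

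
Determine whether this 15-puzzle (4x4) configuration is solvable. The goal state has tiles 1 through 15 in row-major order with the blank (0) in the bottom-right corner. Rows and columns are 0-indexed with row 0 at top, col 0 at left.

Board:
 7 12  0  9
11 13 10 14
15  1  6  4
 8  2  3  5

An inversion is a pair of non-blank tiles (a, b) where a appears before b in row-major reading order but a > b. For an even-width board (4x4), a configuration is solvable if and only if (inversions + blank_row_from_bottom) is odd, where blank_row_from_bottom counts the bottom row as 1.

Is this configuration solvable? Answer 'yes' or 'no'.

Answer: yes

Derivation:
Inversions: 69
Blank is in row 0 (0-indexed from top), which is row 4 counting from the bottom (bottom = 1).
69 + 4 = 73, which is odd, so the puzzle is solvable.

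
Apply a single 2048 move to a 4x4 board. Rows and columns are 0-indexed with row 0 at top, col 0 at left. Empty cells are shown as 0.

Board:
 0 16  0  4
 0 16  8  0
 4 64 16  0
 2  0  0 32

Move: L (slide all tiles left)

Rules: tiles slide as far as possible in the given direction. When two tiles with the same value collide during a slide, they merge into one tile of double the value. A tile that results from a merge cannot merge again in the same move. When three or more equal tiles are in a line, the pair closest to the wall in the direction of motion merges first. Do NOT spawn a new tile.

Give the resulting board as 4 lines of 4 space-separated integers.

Answer: 16  4  0  0
16  8  0  0
 4 64 16  0
 2 32  0  0

Derivation:
Slide left:
row 0: [0, 16, 0, 4] -> [16, 4, 0, 0]
row 1: [0, 16, 8, 0] -> [16, 8, 0, 0]
row 2: [4, 64, 16, 0] -> [4, 64, 16, 0]
row 3: [2, 0, 0, 32] -> [2, 32, 0, 0]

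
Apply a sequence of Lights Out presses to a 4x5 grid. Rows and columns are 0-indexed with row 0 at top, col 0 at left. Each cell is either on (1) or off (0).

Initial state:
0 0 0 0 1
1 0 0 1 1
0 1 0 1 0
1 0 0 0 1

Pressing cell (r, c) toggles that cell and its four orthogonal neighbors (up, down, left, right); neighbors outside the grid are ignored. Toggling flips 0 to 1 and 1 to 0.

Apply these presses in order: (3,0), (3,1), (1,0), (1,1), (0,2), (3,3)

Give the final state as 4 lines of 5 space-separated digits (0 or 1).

Answer: 1 0 1 1 1
1 0 0 1 1
0 1 0 0 0
1 0 0 1 0

Derivation:
After press 1 at (3,0):
0 0 0 0 1
1 0 0 1 1
1 1 0 1 0
0 1 0 0 1

After press 2 at (3,1):
0 0 0 0 1
1 0 0 1 1
1 0 0 1 0
1 0 1 0 1

After press 3 at (1,0):
1 0 0 0 1
0 1 0 1 1
0 0 0 1 0
1 0 1 0 1

After press 4 at (1,1):
1 1 0 0 1
1 0 1 1 1
0 1 0 1 0
1 0 1 0 1

After press 5 at (0,2):
1 0 1 1 1
1 0 0 1 1
0 1 0 1 0
1 0 1 0 1

After press 6 at (3,3):
1 0 1 1 1
1 0 0 1 1
0 1 0 0 0
1 0 0 1 0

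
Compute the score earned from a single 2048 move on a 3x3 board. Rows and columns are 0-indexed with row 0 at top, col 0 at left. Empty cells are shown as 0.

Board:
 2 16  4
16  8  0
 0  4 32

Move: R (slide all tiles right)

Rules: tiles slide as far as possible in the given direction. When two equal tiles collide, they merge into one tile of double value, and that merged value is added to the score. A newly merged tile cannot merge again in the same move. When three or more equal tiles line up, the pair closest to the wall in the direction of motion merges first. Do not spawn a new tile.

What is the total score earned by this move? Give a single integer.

Slide right:
row 0: [2, 16, 4] -> [2, 16, 4]  score +0 (running 0)
row 1: [16, 8, 0] -> [0, 16, 8]  score +0 (running 0)
row 2: [0, 4, 32] -> [0, 4, 32]  score +0 (running 0)
Board after move:
 2 16  4
 0 16  8
 0  4 32

Answer: 0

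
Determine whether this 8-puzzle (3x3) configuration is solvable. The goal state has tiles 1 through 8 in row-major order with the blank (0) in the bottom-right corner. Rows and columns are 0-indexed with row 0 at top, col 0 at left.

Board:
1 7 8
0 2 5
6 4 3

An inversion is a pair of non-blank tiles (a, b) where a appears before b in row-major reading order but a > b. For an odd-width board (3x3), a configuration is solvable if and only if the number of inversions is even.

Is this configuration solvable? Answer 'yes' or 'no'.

Inversions (pairs i<j in row-major order where tile[i] > tile[j] > 0): 15
15 is odd, so the puzzle is not solvable.

Answer: no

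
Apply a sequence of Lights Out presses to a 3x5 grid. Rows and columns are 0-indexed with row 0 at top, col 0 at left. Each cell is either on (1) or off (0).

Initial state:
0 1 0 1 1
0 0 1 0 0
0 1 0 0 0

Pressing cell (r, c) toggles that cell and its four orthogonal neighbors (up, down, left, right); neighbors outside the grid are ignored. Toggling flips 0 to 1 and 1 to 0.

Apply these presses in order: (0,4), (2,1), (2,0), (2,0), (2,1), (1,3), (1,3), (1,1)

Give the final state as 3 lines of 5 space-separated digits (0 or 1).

After press 1 at (0,4):
0 1 0 0 0
0 0 1 0 1
0 1 0 0 0

After press 2 at (2,1):
0 1 0 0 0
0 1 1 0 1
1 0 1 0 0

After press 3 at (2,0):
0 1 0 0 0
1 1 1 0 1
0 1 1 0 0

After press 4 at (2,0):
0 1 0 0 0
0 1 1 0 1
1 0 1 0 0

After press 5 at (2,1):
0 1 0 0 0
0 0 1 0 1
0 1 0 0 0

After press 6 at (1,3):
0 1 0 1 0
0 0 0 1 0
0 1 0 1 0

After press 7 at (1,3):
0 1 0 0 0
0 0 1 0 1
0 1 0 0 0

After press 8 at (1,1):
0 0 0 0 0
1 1 0 0 1
0 0 0 0 0

Answer: 0 0 0 0 0
1 1 0 0 1
0 0 0 0 0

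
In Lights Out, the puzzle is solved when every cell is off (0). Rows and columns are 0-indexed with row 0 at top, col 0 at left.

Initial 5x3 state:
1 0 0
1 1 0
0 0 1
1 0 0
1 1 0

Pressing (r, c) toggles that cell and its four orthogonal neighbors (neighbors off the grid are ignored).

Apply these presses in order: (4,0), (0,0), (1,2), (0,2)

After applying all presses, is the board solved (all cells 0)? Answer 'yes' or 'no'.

After press 1 at (4,0):
1 0 0
1 1 0
0 0 1
0 0 0
0 0 0

After press 2 at (0,0):
0 1 0
0 1 0
0 0 1
0 0 0
0 0 0

After press 3 at (1,2):
0 1 1
0 0 1
0 0 0
0 0 0
0 0 0

After press 4 at (0,2):
0 0 0
0 0 0
0 0 0
0 0 0
0 0 0

Lights still on: 0

Answer: yes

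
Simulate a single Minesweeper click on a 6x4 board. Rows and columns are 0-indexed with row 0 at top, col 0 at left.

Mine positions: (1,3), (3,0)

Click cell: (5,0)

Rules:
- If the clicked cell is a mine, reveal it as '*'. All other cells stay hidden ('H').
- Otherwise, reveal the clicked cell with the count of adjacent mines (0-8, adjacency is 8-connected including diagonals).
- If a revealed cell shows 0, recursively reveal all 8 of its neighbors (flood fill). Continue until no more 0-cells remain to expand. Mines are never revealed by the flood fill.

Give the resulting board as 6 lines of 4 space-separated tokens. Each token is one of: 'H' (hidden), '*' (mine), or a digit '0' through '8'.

H H H H
H H H H
H 1 1 1
H 1 0 0
1 1 0 0
0 0 0 0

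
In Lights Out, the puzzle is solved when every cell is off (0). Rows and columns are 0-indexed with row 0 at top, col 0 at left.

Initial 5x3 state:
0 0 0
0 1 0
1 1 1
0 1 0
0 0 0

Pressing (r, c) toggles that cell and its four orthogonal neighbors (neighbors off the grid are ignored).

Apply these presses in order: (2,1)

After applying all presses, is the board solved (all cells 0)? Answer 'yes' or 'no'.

Answer: yes

Derivation:
After press 1 at (2,1):
0 0 0
0 0 0
0 0 0
0 0 0
0 0 0

Lights still on: 0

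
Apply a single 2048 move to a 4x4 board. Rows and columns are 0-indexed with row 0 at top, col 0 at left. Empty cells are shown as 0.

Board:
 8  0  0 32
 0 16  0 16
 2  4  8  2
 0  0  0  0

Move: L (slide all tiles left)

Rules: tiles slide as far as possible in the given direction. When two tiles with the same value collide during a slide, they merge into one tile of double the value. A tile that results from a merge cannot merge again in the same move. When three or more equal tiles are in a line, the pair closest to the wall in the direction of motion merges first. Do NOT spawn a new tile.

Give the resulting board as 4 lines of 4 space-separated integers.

Answer:  8 32  0  0
32  0  0  0
 2  4  8  2
 0  0  0  0

Derivation:
Slide left:
row 0: [8, 0, 0, 32] -> [8, 32, 0, 0]
row 1: [0, 16, 0, 16] -> [32, 0, 0, 0]
row 2: [2, 4, 8, 2] -> [2, 4, 8, 2]
row 3: [0, 0, 0, 0] -> [0, 0, 0, 0]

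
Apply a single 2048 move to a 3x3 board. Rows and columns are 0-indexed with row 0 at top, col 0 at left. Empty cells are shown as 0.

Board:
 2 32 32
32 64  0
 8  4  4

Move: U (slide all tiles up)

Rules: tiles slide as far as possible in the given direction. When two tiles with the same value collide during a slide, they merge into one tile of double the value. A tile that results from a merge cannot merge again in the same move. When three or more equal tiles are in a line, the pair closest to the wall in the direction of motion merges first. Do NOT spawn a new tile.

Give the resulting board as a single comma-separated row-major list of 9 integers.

Answer: 2, 32, 32, 32, 64, 4, 8, 4, 0

Derivation:
Slide up:
col 0: [2, 32, 8] -> [2, 32, 8]
col 1: [32, 64, 4] -> [32, 64, 4]
col 2: [32, 0, 4] -> [32, 4, 0]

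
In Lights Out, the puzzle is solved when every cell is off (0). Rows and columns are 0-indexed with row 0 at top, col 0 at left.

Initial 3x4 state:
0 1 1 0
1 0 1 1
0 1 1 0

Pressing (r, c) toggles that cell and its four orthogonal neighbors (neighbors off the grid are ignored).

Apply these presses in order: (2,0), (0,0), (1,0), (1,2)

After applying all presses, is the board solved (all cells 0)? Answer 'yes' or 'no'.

Answer: yes

Derivation:
After press 1 at (2,0):
0 1 1 0
0 0 1 1
1 0 1 0

After press 2 at (0,0):
1 0 1 0
1 0 1 1
1 0 1 0

After press 3 at (1,0):
0 0 1 0
0 1 1 1
0 0 1 0

After press 4 at (1,2):
0 0 0 0
0 0 0 0
0 0 0 0

Lights still on: 0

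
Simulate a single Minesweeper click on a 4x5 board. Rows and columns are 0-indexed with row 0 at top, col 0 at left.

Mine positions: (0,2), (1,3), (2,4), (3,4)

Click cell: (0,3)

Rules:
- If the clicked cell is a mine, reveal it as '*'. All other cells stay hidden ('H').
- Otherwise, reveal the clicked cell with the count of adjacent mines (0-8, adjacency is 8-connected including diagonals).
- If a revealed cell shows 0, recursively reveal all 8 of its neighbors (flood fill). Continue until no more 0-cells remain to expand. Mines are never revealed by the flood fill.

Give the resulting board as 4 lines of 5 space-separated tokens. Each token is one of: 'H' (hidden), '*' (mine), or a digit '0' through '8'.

H H H 2 H
H H H H H
H H H H H
H H H H H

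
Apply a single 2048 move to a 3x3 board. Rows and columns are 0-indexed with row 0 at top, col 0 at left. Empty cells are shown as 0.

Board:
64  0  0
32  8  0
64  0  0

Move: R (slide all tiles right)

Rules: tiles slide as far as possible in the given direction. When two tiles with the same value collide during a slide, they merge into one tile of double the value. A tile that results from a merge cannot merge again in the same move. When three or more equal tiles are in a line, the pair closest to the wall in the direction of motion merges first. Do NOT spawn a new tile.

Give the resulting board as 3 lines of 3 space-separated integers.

Answer:  0  0 64
 0 32  8
 0  0 64

Derivation:
Slide right:
row 0: [64, 0, 0] -> [0, 0, 64]
row 1: [32, 8, 0] -> [0, 32, 8]
row 2: [64, 0, 0] -> [0, 0, 64]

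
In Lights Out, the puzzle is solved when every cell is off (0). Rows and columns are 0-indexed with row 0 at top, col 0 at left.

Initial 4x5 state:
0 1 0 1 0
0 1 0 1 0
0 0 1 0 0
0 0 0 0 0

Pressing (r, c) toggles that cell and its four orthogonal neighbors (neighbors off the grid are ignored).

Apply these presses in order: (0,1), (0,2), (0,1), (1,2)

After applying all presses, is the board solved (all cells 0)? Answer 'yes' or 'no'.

Answer: yes

Derivation:
After press 1 at (0,1):
1 0 1 1 0
0 0 0 1 0
0 0 1 0 0
0 0 0 0 0

After press 2 at (0,2):
1 1 0 0 0
0 0 1 1 0
0 0 1 0 0
0 0 0 0 0

After press 3 at (0,1):
0 0 1 0 0
0 1 1 1 0
0 0 1 0 0
0 0 0 0 0

After press 4 at (1,2):
0 0 0 0 0
0 0 0 0 0
0 0 0 0 0
0 0 0 0 0

Lights still on: 0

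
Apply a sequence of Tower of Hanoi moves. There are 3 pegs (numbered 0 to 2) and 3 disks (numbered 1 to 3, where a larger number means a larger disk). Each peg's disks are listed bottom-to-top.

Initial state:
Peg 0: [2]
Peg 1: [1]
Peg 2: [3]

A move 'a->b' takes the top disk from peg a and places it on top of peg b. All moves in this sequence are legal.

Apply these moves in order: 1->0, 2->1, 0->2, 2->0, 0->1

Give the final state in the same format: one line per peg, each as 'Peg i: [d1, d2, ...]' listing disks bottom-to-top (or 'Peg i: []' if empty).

Answer: Peg 0: [2]
Peg 1: [3, 1]
Peg 2: []

Derivation:
After move 1 (1->0):
Peg 0: [2, 1]
Peg 1: []
Peg 2: [3]

After move 2 (2->1):
Peg 0: [2, 1]
Peg 1: [3]
Peg 2: []

After move 3 (0->2):
Peg 0: [2]
Peg 1: [3]
Peg 2: [1]

After move 4 (2->0):
Peg 0: [2, 1]
Peg 1: [3]
Peg 2: []

After move 5 (0->1):
Peg 0: [2]
Peg 1: [3, 1]
Peg 2: []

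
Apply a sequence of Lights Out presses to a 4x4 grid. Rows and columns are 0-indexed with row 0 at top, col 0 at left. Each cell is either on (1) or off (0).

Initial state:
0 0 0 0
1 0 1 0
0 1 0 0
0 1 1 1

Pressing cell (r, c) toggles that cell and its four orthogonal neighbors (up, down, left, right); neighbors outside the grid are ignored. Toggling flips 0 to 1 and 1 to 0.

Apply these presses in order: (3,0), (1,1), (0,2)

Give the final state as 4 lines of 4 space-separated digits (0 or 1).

After press 1 at (3,0):
0 0 0 0
1 0 1 0
1 1 0 0
1 0 1 1

After press 2 at (1,1):
0 1 0 0
0 1 0 0
1 0 0 0
1 0 1 1

After press 3 at (0,2):
0 0 1 1
0 1 1 0
1 0 0 0
1 0 1 1

Answer: 0 0 1 1
0 1 1 0
1 0 0 0
1 0 1 1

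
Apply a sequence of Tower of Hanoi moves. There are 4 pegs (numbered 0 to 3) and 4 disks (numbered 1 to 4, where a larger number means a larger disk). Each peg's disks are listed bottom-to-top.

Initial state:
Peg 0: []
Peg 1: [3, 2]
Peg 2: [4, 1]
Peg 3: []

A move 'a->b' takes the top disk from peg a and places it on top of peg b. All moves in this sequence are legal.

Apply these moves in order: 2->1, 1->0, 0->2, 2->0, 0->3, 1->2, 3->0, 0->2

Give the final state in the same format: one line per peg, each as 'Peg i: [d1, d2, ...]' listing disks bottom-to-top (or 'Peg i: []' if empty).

After move 1 (2->1):
Peg 0: []
Peg 1: [3, 2, 1]
Peg 2: [4]
Peg 3: []

After move 2 (1->0):
Peg 0: [1]
Peg 1: [3, 2]
Peg 2: [4]
Peg 3: []

After move 3 (0->2):
Peg 0: []
Peg 1: [3, 2]
Peg 2: [4, 1]
Peg 3: []

After move 4 (2->0):
Peg 0: [1]
Peg 1: [3, 2]
Peg 2: [4]
Peg 3: []

After move 5 (0->3):
Peg 0: []
Peg 1: [3, 2]
Peg 2: [4]
Peg 3: [1]

After move 6 (1->2):
Peg 0: []
Peg 1: [3]
Peg 2: [4, 2]
Peg 3: [1]

After move 7 (3->0):
Peg 0: [1]
Peg 1: [3]
Peg 2: [4, 2]
Peg 3: []

After move 8 (0->2):
Peg 0: []
Peg 1: [3]
Peg 2: [4, 2, 1]
Peg 3: []

Answer: Peg 0: []
Peg 1: [3]
Peg 2: [4, 2, 1]
Peg 3: []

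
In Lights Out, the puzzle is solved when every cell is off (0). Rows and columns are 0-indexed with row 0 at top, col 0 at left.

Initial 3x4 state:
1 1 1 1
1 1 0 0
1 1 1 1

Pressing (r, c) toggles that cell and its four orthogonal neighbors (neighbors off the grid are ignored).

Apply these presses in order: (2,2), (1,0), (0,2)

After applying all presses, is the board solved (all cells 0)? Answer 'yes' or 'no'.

After press 1 at (2,2):
1 1 1 1
1 1 1 0
1 0 0 0

After press 2 at (1,0):
0 1 1 1
0 0 1 0
0 0 0 0

After press 3 at (0,2):
0 0 0 0
0 0 0 0
0 0 0 0

Lights still on: 0

Answer: yes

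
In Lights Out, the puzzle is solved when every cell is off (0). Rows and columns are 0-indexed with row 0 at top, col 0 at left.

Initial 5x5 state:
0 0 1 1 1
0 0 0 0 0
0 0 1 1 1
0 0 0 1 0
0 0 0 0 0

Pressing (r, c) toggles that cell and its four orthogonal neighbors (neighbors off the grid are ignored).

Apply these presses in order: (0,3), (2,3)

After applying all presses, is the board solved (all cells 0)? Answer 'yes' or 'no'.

Answer: yes

Derivation:
After press 1 at (0,3):
0 0 0 0 0
0 0 0 1 0
0 0 1 1 1
0 0 0 1 0
0 0 0 0 0

After press 2 at (2,3):
0 0 0 0 0
0 0 0 0 0
0 0 0 0 0
0 0 0 0 0
0 0 0 0 0

Lights still on: 0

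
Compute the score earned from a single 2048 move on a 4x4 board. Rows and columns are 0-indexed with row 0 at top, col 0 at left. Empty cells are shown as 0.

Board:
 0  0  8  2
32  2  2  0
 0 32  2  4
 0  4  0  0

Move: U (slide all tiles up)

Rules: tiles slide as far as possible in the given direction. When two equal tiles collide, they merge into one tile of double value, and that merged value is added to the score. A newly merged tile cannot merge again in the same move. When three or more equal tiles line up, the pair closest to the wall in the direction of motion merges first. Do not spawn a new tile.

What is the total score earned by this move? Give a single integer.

Slide up:
col 0: [0, 32, 0, 0] -> [32, 0, 0, 0]  score +0 (running 0)
col 1: [0, 2, 32, 4] -> [2, 32, 4, 0]  score +0 (running 0)
col 2: [8, 2, 2, 0] -> [8, 4, 0, 0]  score +4 (running 4)
col 3: [2, 0, 4, 0] -> [2, 4, 0, 0]  score +0 (running 4)
Board after move:
32  2  8  2
 0 32  4  4
 0  4  0  0
 0  0  0  0

Answer: 4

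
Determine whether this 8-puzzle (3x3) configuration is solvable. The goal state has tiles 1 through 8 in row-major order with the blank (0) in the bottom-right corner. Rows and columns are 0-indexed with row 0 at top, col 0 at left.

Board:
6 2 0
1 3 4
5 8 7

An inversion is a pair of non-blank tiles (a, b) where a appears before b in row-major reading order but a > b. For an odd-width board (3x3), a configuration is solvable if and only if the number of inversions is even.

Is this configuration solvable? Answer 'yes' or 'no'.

Inversions (pairs i<j in row-major order where tile[i] > tile[j] > 0): 7
7 is odd, so the puzzle is not solvable.

Answer: no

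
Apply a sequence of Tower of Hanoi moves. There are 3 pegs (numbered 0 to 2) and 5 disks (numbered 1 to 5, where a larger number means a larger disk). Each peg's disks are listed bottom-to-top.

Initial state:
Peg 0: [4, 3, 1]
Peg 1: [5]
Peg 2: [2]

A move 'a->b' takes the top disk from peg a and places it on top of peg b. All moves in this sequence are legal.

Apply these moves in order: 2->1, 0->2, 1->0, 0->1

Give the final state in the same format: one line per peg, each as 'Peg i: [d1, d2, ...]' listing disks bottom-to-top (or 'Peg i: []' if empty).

After move 1 (2->1):
Peg 0: [4, 3, 1]
Peg 1: [5, 2]
Peg 2: []

After move 2 (0->2):
Peg 0: [4, 3]
Peg 1: [5, 2]
Peg 2: [1]

After move 3 (1->0):
Peg 0: [4, 3, 2]
Peg 1: [5]
Peg 2: [1]

After move 4 (0->1):
Peg 0: [4, 3]
Peg 1: [5, 2]
Peg 2: [1]

Answer: Peg 0: [4, 3]
Peg 1: [5, 2]
Peg 2: [1]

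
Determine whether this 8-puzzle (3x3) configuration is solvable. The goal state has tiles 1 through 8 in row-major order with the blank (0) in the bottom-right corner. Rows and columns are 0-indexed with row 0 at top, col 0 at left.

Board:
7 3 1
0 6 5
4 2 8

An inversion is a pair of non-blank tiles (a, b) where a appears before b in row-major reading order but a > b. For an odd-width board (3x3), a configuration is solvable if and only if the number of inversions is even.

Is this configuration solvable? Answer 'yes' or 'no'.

Inversions (pairs i<j in row-major order where tile[i] > tile[j] > 0): 14
14 is even, so the puzzle is solvable.

Answer: yes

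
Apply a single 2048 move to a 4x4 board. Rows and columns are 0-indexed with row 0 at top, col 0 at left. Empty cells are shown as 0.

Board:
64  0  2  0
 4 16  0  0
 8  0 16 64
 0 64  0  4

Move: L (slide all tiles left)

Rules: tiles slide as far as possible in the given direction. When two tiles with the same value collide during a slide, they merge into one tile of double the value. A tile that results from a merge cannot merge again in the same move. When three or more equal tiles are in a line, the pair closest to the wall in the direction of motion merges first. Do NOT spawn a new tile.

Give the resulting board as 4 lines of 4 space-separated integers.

Answer: 64  2  0  0
 4 16  0  0
 8 16 64  0
64  4  0  0

Derivation:
Slide left:
row 0: [64, 0, 2, 0] -> [64, 2, 0, 0]
row 1: [4, 16, 0, 0] -> [4, 16, 0, 0]
row 2: [8, 0, 16, 64] -> [8, 16, 64, 0]
row 3: [0, 64, 0, 4] -> [64, 4, 0, 0]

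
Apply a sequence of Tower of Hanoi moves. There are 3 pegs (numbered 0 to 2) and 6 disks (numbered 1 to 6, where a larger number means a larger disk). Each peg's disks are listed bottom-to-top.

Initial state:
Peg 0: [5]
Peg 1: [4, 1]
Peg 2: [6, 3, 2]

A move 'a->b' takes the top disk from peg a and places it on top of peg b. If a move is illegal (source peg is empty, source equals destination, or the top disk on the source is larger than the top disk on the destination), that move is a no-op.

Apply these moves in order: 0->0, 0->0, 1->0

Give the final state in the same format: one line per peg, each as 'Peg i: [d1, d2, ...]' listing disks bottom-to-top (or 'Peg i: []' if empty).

After move 1 (0->0):
Peg 0: [5]
Peg 1: [4, 1]
Peg 2: [6, 3, 2]

After move 2 (0->0):
Peg 0: [5]
Peg 1: [4, 1]
Peg 2: [6, 3, 2]

After move 3 (1->0):
Peg 0: [5, 1]
Peg 1: [4]
Peg 2: [6, 3, 2]

Answer: Peg 0: [5, 1]
Peg 1: [4]
Peg 2: [6, 3, 2]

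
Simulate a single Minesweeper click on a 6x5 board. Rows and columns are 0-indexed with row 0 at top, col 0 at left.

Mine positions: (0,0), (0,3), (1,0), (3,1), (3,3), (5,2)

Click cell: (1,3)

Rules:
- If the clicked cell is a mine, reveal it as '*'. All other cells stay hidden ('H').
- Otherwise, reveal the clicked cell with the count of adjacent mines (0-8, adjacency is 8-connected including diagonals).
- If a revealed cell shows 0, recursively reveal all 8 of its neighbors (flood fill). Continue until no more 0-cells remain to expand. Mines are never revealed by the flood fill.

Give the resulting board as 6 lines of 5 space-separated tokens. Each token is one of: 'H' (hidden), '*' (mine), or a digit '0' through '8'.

H H H H H
H H H 1 H
H H H H H
H H H H H
H H H H H
H H H H H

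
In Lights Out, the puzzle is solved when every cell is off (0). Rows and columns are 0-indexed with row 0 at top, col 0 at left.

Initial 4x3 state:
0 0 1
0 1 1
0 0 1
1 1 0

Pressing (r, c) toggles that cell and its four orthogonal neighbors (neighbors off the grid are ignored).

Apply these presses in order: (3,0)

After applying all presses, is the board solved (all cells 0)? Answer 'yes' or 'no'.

Answer: no

Derivation:
After press 1 at (3,0):
0 0 1
0 1 1
1 0 1
0 0 0

Lights still on: 5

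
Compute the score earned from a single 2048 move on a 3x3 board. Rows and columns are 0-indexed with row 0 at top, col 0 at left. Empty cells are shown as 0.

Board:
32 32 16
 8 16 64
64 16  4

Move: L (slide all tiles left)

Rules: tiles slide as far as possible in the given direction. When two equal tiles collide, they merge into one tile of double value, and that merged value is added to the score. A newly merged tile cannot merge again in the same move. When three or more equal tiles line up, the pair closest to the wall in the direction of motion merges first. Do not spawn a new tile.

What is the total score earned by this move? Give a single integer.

Slide left:
row 0: [32, 32, 16] -> [64, 16, 0]  score +64 (running 64)
row 1: [8, 16, 64] -> [8, 16, 64]  score +0 (running 64)
row 2: [64, 16, 4] -> [64, 16, 4]  score +0 (running 64)
Board after move:
64 16  0
 8 16 64
64 16  4

Answer: 64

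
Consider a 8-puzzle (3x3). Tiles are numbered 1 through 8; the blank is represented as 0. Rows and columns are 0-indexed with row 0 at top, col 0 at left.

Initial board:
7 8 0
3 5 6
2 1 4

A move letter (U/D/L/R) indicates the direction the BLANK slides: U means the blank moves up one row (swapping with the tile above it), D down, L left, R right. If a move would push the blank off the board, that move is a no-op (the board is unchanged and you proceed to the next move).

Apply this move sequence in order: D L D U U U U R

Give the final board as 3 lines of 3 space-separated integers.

Answer: 7 6 0
3 8 5
2 1 4

Derivation:
After move 1 (D):
7 8 6
3 5 0
2 1 4

After move 2 (L):
7 8 6
3 0 5
2 1 4

After move 3 (D):
7 8 6
3 1 5
2 0 4

After move 4 (U):
7 8 6
3 0 5
2 1 4

After move 5 (U):
7 0 6
3 8 5
2 1 4

After move 6 (U):
7 0 6
3 8 5
2 1 4

After move 7 (U):
7 0 6
3 8 5
2 1 4

After move 8 (R):
7 6 0
3 8 5
2 1 4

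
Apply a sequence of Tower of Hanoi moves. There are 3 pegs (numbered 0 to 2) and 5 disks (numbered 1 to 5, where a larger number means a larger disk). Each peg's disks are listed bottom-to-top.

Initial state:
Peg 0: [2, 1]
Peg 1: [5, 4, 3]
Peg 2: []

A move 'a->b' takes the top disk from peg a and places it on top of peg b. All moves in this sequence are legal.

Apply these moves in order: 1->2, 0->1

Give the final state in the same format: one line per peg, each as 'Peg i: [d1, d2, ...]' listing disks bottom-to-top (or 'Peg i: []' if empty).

Answer: Peg 0: [2]
Peg 1: [5, 4, 1]
Peg 2: [3]

Derivation:
After move 1 (1->2):
Peg 0: [2, 1]
Peg 1: [5, 4]
Peg 2: [3]

After move 2 (0->1):
Peg 0: [2]
Peg 1: [5, 4, 1]
Peg 2: [3]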